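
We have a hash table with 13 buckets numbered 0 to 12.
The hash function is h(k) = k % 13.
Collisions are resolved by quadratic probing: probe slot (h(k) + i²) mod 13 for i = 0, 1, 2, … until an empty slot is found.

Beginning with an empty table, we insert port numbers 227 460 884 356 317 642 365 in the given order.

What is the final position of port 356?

9

227 hashes to 6; slot 6 is free => place at 6.
460 hashes to 5; slot 5 is free => place at 5.
884 hashes to 0; slot 0 is free => place at 0.
356 hashes to 5; 5,6 taken => place at 9.
317 hashes to 5; 5,6,9 taken => place at 1.
642 hashes to 5; 5,6,9,1 taken => place at 8.
365 hashes to 1; 1 taken => place at 2.
Table: [884, 317, 365, -, -, 460, 227, -, 642, 356, -, -, -]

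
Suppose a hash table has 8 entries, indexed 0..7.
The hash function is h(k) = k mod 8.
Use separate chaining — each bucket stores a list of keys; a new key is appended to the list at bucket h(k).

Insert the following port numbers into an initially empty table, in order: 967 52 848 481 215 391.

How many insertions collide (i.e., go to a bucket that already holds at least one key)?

967 → bucket 7
52 → bucket 4
848 → bucket 0
481 → bucket 1
215 → bucket 7 (collision)
391 → bucket 7 (collision)
Final buckets:
0: 848
1: 481
2: .
3: .
4: 52
5: .
6: .
7: 967 -> 215 -> 391

2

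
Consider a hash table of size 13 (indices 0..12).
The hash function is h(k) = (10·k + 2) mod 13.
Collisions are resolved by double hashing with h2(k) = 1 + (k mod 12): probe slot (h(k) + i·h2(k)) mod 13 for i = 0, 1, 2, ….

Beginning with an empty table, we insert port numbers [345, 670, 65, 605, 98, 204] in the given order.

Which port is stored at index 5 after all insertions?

670

345 hashes to 7; slot 7 is free -> place at 7.
670 hashes to 7, h2=11; 7 taken -> place at 5.
65 hashes to 2; slot 2 is free -> place at 2.
605 hashes to 7, h2=6; 7 taken -> place at 0.
98 hashes to 7, h2=3; 7 taken -> place at 10.
204 hashes to 1; slot 1 is free -> place at 1.
Table: [605, 204, 65, _, _, 670, _, 345, _, _, 98, _, _]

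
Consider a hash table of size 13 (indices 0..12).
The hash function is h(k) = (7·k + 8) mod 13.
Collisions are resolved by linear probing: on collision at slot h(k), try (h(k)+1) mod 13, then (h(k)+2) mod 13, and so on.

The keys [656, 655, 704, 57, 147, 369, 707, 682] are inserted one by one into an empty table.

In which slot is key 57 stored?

5

656: h=11 -> slot 11
655: h=4 -> slot 4
704: h=9 -> slot 9
57: h=4, probe 4,5 -> slot 5
147: h=10 -> slot 10
369: h=4, probe 4,5,6 -> slot 6
707: h=4, probe 4,5,6,7 -> slot 7
682: h=11, probe 11,12 -> slot 12
Table: [-, -, -, -, 655, 57, 369, 707, -, 704, 147, 656, 682]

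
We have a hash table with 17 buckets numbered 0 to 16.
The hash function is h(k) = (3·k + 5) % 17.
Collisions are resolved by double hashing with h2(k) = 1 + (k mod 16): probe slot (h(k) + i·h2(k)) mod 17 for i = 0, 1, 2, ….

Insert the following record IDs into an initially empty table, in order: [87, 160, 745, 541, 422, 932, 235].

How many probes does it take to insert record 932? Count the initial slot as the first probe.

Insert 87: h=11, slot 11 empty -> index 11.
Insert 160: h=9, slot 9 empty -> index 9.
Insert 745: h=13, slot 13 empty -> index 13.
Insert 541: h=13, h2=14, slot 13 occupied -> index 10.
Insert 422: h=13, h2=7, slot 13 occupied -> index 3.
Insert 932: h=13, h2=5, slot 13 occupied -> index 1.
Insert 235: h=13, h2=12, slot 13 occupied -> index 8.
Table: [∅, 932, ∅, 422, ∅, ∅, ∅, ∅, 235, 160, 541, 87, ∅, 745, ∅, ∅, ∅]

2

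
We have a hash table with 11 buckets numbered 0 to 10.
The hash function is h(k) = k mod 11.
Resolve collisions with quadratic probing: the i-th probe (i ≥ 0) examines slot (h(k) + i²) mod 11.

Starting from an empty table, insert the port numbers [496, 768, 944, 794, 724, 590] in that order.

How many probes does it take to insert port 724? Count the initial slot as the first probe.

4

496 hashes to 1; slot 1 is free => place at 1.
768 hashes to 9; slot 9 is free => place at 9.
944 hashes to 9; 9 taken => place at 10.
794 hashes to 2; slot 2 is free => place at 2.
724 hashes to 9; 9,10,2 taken => place at 7.
590 hashes to 7; 7 taken => place at 8.
Table: [-, 496, 794, -, -, -, -, 724, 590, 768, 944]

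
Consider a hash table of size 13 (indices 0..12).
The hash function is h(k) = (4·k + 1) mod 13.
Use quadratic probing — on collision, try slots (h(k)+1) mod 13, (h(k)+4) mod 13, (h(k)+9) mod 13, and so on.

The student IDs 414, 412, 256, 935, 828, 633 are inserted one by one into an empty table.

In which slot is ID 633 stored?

7

Insert 414: h=6, slot 6 empty → index 6.
Insert 412: h=11, slot 11 empty → index 11.
Insert 256: h=11, slot 11 occupied → index 12.
Insert 935: h=10, slot 10 empty → index 10.
Insert 828: h=11, slots 11,12 occupied → index 2.
Insert 633: h=11, slots 11,12,2 occupied → index 7.
Table: [-, -, 828, -, -, -, 414, 633, -, -, 935, 412, 256]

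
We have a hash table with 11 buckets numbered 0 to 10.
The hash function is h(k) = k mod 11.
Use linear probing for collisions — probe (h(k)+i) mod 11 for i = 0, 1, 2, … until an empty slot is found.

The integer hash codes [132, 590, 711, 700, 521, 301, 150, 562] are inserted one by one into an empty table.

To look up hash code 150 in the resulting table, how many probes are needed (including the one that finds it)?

132 hashes to 0; slot 0 is free → place at 0.
590 hashes to 7; slot 7 is free → place at 7.
711 hashes to 7; 7 taken → place at 8.
700 hashes to 7; 7,8 taken → place at 9.
521 hashes to 4; slot 4 is free → place at 4.
301 hashes to 4; 4 taken → place at 5.
150 hashes to 7; 7,8,9 taken → place at 10.
562 hashes to 1; slot 1 is free → place at 1.
Table: [132, 562, ., ., 521, 301, ., 590, 711, 700, 150]
Lookup 150: h=7, probe 7,8,9,10 → found at 10.

4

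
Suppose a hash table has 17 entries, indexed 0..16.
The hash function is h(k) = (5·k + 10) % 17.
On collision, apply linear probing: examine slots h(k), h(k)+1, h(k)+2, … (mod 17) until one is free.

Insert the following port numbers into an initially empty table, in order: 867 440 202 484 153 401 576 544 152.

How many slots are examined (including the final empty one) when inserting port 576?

Insert 867: h=10, slot 10 empty → index 10.
Insert 440: h=0, slot 0 empty → index 0.
Insert 202: h=0, slot 0 occupied → index 1.
Insert 484: h=16, slot 16 empty → index 16.
Insert 153: h=10, slot 10 occupied → index 11.
Insert 401: h=9, slot 9 empty → index 9.
Insert 576: h=0, slots 0,1 occupied → index 2.
Insert 544: h=10, slots 10,11 occupied → index 12.
Insert 152: h=5, slot 5 empty → index 5.
Table: [440, 202, 576, _, _, 152, _, _, _, 401, 867, 153, 544, _, _, _, 484]

3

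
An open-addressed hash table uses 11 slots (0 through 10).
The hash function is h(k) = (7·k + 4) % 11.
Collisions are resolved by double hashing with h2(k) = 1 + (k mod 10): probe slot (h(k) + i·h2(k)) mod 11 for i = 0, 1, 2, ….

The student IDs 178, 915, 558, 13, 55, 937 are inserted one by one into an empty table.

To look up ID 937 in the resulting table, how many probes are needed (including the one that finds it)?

178 hashes to 7; slot 7 is free => place at 7.
915 hashes to 7, h2=6; 7 taken => place at 2.
558 hashes to 5; slot 5 is free => place at 5.
13 hashes to 7, h2=4; 7 taken => place at 0.
55 hashes to 4; slot 4 is free => place at 4.
937 hashes to 7, h2=8; 7,4 taken => place at 1.
Table: [13, 937, 915, -, 55, 558, -, 178, -, -, -]
Lookup 937: h=7, h2=8, probe 7,4,1 → found at 1.

3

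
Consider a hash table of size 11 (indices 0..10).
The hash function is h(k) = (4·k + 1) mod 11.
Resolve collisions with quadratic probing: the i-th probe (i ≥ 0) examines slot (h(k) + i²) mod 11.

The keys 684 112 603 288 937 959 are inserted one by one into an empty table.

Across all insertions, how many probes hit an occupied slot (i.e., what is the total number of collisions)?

10

Insert 684: h=9, slot 9 empty => index 9.
Insert 112: h=9, slot 9 occupied => index 10.
Insert 603: h=4, slot 4 empty => index 4.
Insert 288: h=9, slots 9,10 occupied => index 2.
Insert 937: h=9, slots 9,10,2 occupied => index 7.
Insert 959: h=9, slots 9,10,2,7 occupied => index 3.
Table: [—, —, 288, 959, 603, —, —, 937, —, 684, 112]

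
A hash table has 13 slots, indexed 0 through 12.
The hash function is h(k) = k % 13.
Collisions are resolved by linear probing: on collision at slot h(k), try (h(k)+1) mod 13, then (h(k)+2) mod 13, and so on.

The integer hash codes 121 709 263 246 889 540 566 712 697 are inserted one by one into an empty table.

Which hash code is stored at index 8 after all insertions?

121: h=4 => slot 4
709: h=7 => slot 7
263: h=3 => slot 3
246: h=12 => slot 12
889: h=5 => slot 5
540: h=7, probe 7,8 => slot 8
566: h=7, probe 7,8,9 => slot 9
712: h=10 => slot 10
697: h=8, probe 8,9,10,11 => slot 11
Table: [_, _, _, 263, 121, 889, _, 709, 540, 566, 712, 697, 246]

540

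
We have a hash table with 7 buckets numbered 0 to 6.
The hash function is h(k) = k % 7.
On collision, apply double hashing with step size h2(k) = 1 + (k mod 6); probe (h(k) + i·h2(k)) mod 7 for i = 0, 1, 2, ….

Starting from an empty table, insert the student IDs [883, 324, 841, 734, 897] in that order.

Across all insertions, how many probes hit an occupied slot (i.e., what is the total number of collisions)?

883 hashes to 1; slot 1 is free -> place at 1.
324 hashes to 2; slot 2 is free -> place at 2.
841 hashes to 1, h2=2; 1 taken -> place at 3.
734 hashes to 6; slot 6 is free -> place at 6.
897 hashes to 1, h2=4; 1 taken -> place at 5.
Table: [_, 883, 324, 841, _, 897, 734]

2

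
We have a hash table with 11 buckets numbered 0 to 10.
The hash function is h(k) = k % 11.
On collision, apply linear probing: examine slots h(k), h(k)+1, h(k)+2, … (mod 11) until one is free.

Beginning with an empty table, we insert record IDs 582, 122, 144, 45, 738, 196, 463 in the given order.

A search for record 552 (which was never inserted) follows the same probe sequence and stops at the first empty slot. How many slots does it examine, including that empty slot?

582: h=10 => slot 10
122: h=1 => slot 1
144: h=1, probe 1,2 => slot 2
45: h=1, probe 1,2,3 => slot 3
738: h=1, probe 1,2,3,4 => slot 4
196: h=9 => slot 9
463: h=1, probe 1,2,3,4,5 => slot 5
Table: [., 122, 144, 45, 738, 463, ., ., ., 196, 582]
Lookup 552: h=2, probe 2,3,4,5,6 → slot 6 empty, not found.

5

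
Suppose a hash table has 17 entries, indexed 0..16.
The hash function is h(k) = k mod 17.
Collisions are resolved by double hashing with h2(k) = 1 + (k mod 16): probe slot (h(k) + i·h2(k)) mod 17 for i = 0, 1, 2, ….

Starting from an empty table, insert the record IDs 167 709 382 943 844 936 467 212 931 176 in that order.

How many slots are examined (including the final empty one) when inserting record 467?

3

Insert 167: h=14, slot 14 empty → index 14.
Insert 709: h=12, slot 12 empty → index 12.
Insert 382: h=8, slot 8 empty → index 8.
Insert 943: h=8, h2=16, slot 8 occupied → index 7.
Insert 844: h=11, slot 11 empty → index 11.
Insert 936: h=1, slot 1 empty → index 1.
Insert 467: h=8, h2=4, slots 8,12 occupied → index 16.
Insert 212: h=8, h2=5, slot 8 occupied → index 13.
Insert 931: h=13, h2=4, slot 13 occupied → index 0.
Insert 176: h=6, slot 6 empty → index 6.
Table: [931, 936, _, _, _, _, 176, 943, 382, _, _, 844, 709, 212, 167, _, 467]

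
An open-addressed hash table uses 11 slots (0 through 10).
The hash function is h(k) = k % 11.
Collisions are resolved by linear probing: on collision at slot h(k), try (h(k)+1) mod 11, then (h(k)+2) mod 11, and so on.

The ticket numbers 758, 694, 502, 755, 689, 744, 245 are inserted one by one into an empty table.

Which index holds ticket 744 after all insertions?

0

Insert 758: h=10, slot 10 empty → index 10.
Insert 694: h=1, slot 1 empty → index 1.
Insert 502: h=7, slot 7 empty → index 7.
Insert 755: h=7, slot 7 occupied → index 8.
Insert 689: h=7, slots 7,8 occupied → index 9.
Insert 744: h=7, slots 7,8,9,10 occupied → index 0.
Insert 245: h=3, slot 3 empty → index 3.
Table: [744, 694, ∅, 245, ∅, ∅, ∅, 502, 755, 689, 758]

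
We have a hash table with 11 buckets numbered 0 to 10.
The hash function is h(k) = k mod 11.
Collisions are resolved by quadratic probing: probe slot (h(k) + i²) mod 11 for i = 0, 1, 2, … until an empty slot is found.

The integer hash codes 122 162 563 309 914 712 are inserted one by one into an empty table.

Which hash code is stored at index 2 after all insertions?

563

122: h=1 → slot 1
162: h=8 → slot 8
563: h=2 → slot 2
309: h=1, probe 1,2,5 → slot 5
914: h=1, probe 1,2,5,10 → slot 10
712: h=8, probe 8,9 → slot 9
Table: [∅, 122, 563, ∅, ∅, 309, ∅, ∅, 162, 712, 914]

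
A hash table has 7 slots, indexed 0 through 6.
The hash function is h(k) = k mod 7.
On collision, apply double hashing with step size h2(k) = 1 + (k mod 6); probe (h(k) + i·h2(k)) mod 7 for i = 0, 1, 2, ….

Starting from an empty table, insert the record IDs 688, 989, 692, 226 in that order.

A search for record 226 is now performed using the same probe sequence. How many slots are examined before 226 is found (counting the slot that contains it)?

2

Insert 688: h=2, slot 2 empty → index 2.
Insert 989: h=2, h2=6, slot 2 occupied → index 1.
Insert 692: h=6, slot 6 empty → index 6.
Insert 226: h=2, h2=5, slot 2 occupied → index 0.
Table: [226, 989, 688, —, —, —, 692]
Lookup 226: h=2, h2=5, probe 2,0 → found at 0.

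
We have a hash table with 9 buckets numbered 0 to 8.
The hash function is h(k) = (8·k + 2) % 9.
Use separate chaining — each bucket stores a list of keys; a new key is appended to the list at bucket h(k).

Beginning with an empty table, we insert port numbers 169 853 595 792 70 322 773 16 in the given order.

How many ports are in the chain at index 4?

Insert 169: h=4, bucket 4 empty → new chain.
Insert 853: h=4, bucket 4 nonempty → append to chain.
Insert 595: h=1, bucket 1 empty → new chain.
Insert 792: h=2, bucket 2 empty → new chain.
Insert 70: h=4, bucket 4 nonempty → append to chain.
Insert 322: h=4, bucket 4 nonempty → append to chain.
Insert 773: h=3, bucket 3 empty → new chain.
Insert 16: h=4, bucket 4 nonempty → append to chain.
Final buckets:
0: ∅
1: 595
2: 792
3: 773
4: 169 -> 853 -> 70 -> 322 -> 16
5: ∅
6: ∅
7: ∅
8: ∅

5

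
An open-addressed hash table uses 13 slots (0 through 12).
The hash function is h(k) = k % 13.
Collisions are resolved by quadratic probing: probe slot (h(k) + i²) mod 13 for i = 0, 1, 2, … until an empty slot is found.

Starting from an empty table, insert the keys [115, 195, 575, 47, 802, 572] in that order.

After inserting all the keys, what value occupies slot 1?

572

Insert 115: h=11, slot 11 empty -> index 11.
Insert 195: h=0, slot 0 empty -> index 0.
Insert 575: h=3, slot 3 empty -> index 3.
Insert 47: h=8, slot 8 empty -> index 8.
Insert 802: h=9, slot 9 empty -> index 9.
Insert 572: h=0, slot 0 occupied -> index 1.
Table: [195, 572, _, 575, _, _, _, _, 47, 802, _, 115, _]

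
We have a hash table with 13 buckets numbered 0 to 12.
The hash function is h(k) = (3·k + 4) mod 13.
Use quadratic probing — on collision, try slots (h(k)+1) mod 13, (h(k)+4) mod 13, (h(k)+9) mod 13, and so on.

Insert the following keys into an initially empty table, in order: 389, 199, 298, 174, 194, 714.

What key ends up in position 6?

389 hashes to 1; slot 1 is free → place at 1.
199 hashes to 3; slot 3 is free → place at 3.
298 hashes to 1; 1 taken → place at 2.
174 hashes to 6; slot 6 is free → place at 6.
194 hashes to 1; 1,2 taken → place at 5.
714 hashes to 1; 1,2,5 taken → place at 10.
Table: [—, 389, 298, 199, —, 194, 174, —, —, —, 714, —, —]

174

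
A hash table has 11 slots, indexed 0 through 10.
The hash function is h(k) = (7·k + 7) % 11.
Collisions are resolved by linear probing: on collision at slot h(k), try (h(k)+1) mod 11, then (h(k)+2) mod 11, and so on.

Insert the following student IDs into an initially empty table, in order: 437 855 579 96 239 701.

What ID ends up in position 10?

96

437 hashes to 8; slot 8 is free -> place at 8.
855 hashes to 8; 8 taken -> place at 9.
579 hashes to 1; slot 1 is free -> place at 1.
96 hashes to 8; 8,9 taken -> place at 10.
239 hashes to 8; 8,9,10 taken -> place at 0.
701 hashes to 8; 8,9,10,0,1 taken -> place at 2.
Table: [239, 579, 701, ., ., ., ., ., 437, 855, 96]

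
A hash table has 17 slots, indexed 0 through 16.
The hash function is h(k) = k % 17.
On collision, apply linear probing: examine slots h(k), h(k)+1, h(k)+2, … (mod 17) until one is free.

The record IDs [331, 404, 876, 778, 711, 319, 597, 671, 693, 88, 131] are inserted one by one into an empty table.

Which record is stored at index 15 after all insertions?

711

331: h=8 -> slot 8
404: h=13 -> slot 13
876: h=9 -> slot 9
778: h=13, probe 13,14 -> slot 14
711: h=14, probe 14,15 -> slot 15
319: h=13, probe 13,14,15,16 -> slot 16
597: h=2 -> slot 2
671: h=8, probe 8,9,10 -> slot 10
693: h=13, probe 13,14,15,16,0 -> slot 0
88: h=3 -> slot 3
131: h=12 -> slot 12
Table: [693, -, 597, 88, -, -, -, -, 331, 876, 671, -, 131, 404, 778, 711, 319]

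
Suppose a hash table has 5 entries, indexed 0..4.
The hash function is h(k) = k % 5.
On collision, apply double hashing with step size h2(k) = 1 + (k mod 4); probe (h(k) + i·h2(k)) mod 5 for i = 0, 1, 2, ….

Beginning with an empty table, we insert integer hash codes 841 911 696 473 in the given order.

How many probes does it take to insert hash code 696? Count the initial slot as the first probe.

2

841 hashes to 1; slot 1 is free -> place at 1.
911 hashes to 1, h2=4; 1 taken -> place at 0.
696 hashes to 1, h2=1; 1 taken -> place at 2.
473 hashes to 3; slot 3 is free -> place at 3.
Table: [911, 841, 696, 473, —]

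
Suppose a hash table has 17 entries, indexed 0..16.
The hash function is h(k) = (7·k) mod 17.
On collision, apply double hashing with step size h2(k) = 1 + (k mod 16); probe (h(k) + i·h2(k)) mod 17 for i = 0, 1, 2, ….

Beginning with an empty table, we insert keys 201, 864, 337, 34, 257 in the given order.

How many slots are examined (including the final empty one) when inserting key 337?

Insert 201: h=13, slot 13 empty => index 13.
Insert 864: h=13, h2=1, slot 13 occupied => index 14.
Insert 337: h=13, h2=2, slot 13 occupied => index 15.
Insert 34: h=0, slot 0 empty => index 0.
Insert 257: h=14, h2=2, slot 14 occupied => index 16.
Table: [34, -, -, -, -, -, -, -, -, -, -, -, -, 201, 864, 337, 257]

2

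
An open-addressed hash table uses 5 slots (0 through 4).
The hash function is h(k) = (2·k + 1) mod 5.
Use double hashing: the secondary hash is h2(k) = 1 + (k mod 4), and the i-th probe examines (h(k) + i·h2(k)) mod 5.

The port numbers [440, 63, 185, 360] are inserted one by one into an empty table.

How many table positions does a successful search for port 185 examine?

2

Insert 440: h=1, slot 1 empty → index 1.
Insert 63: h=2, slot 2 empty → index 2.
Insert 185: h=1, h2=2, slot 1 occupied → index 3.
Insert 360: h=1, h2=1, slots 1,2,3 occupied → index 4.
Table: [∅, 440, 63, 185, 360]
Lookup 185: h=1, h2=2, probe 1,3 → found at 3.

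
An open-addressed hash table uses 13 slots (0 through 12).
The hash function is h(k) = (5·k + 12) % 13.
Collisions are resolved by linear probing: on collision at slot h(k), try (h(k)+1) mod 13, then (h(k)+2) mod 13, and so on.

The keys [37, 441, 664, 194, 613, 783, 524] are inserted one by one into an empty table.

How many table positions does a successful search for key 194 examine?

37: h=2 => slot 2
441: h=7 => slot 7
664: h=4 => slot 4
194: h=7, probe 7,8 => slot 8
613: h=9 => slot 9
783: h=1 => slot 1
524: h=6 => slot 6
Table: [∅, 783, 37, ∅, 664, ∅, 524, 441, 194, 613, ∅, ∅, ∅]
Lookup 194: h=7, probe 7,8 → found at 8.

2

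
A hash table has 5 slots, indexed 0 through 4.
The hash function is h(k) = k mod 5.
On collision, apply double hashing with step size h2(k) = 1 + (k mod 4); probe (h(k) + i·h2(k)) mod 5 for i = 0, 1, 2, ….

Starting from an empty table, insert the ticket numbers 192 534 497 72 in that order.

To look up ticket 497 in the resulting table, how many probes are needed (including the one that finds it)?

192 hashes to 2; slot 2 is free => place at 2.
534 hashes to 4; slot 4 is free => place at 4.
497 hashes to 2, h2=2; 2,4 taken => place at 1.
72 hashes to 2, h2=1; 2 taken => place at 3.
Table: [_, 497, 192, 72, 534]
Lookup 497: h=2, h2=2, probe 2,4,1 → found at 1.

3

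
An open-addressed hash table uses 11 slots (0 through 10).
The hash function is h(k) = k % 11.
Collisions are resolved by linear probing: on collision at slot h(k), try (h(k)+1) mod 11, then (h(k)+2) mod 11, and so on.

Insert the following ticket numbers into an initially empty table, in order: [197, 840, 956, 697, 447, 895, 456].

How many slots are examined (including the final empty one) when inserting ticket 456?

4

197: h=10 -> slot 10
840: h=4 -> slot 4
956: h=10, probe 10,0 -> slot 0
697: h=4, probe 4,5 -> slot 5
447: h=7 -> slot 7
895: h=4, probe 4,5,6 -> slot 6
456: h=5, probe 5,6,7,8 -> slot 8
Table: [956, -, -, -, 840, 697, 895, 447, 456, -, 197]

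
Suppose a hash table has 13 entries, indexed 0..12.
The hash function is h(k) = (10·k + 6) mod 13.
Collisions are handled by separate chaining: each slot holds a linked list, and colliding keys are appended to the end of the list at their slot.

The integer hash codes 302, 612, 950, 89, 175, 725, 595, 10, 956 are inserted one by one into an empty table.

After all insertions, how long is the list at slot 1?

1

Insert 302: h=10, bucket 10 empty → new chain.
Insert 612: h=3, bucket 3 empty → new chain.
Insert 950: h=3, bucket 3 nonempty → append to chain.
Insert 89: h=12, bucket 12 empty → new chain.
Insert 175: h=1, bucket 1 empty → new chain.
Insert 725: h=2, bucket 2 empty → new chain.
Insert 595: h=2, bucket 2 nonempty → append to chain.
Insert 10: h=2, bucket 2 nonempty → append to chain.
Insert 956: h=11, bucket 11 empty → new chain.
Final buckets:
0: .
1: 175
2: 725 -> 595 -> 10
3: 612 -> 950
4: .
5: .
6: .
7: .
8: .
9: .
10: 302
11: 956
12: 89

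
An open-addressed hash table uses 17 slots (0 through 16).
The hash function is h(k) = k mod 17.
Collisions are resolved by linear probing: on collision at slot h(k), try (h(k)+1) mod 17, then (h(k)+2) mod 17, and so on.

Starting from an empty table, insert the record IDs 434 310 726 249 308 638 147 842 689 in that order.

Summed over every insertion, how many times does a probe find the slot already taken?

14

434: h=9 -> slot 9
310: h=4 -> slot 4
726: h=12 -> slot 12
249: h=11 -> slot 11
308: h=2 -> slot 2
638: h=9, probe 9,10 -> slot 10
147: h=11, probe 11,12,13 -> slot 13
842: h=9, probe 9,10,11,12,13,14 -> slot 14
689: h=9, probe 9,10,11,12,13,14,15 -> slot 15
Table: [∅, ∅, 308, ∅, 310, ∅, ∅, ∅, ∅, 434, 638, 249, 726, 147, 842, 689, ∅]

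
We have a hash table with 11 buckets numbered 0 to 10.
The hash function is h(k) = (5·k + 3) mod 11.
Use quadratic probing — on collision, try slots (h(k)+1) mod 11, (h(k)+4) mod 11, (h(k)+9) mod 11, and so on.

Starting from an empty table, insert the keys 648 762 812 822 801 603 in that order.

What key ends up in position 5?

801

648: h=9 -> slot 9
762: h=7 -> slot 7
812: h=4 -> slot 4
822: h=10 -> slot 10
801: h=4, probe 4,5 -> slot 5
603: h=4, probe 4,5,8 -> slot 8
Table: [_, _, _, _, 812, 801, _, 762, 603, 648, 822]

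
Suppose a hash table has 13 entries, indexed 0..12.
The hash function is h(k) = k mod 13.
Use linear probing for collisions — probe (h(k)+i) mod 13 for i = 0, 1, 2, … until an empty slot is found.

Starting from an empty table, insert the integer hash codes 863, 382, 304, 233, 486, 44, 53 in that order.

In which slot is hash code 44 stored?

9

863: h=5 -> slot 5
382: h=5, probe 5,6 -> slot 6
304: h=5, probe 5,6,7 -> slot 7
233: h=12 -> slot 12
486: h=5, probe 5,6,7,8 -> slot 8
44: h=5, probe 5,6,7,8,9 -> slot 9
53: h=1 -> slot 1
Table: [∅, 53, ∅, ∅, ∅, 863, 382, 304, 486, 44, ∅, ∅, 233]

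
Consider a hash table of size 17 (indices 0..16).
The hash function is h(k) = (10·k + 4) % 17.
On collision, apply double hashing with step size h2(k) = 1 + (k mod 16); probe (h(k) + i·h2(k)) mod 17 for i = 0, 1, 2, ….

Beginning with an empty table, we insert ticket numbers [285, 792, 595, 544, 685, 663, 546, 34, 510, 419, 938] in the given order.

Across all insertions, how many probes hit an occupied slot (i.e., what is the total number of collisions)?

285 hashes to 15; slot 15 is free -> place at 15.
792 hashes to 2; slot 2 is free -> place at 2.
595 hashes to 4; slot 4 is free -> place at 4.
544 hashes to 4, h2=1; 4 taken -> place at 5.
685 hashes to 3; slot 3 is free -> place at 3.
663 hashes to 4, h2=8; 4 taken -> place at 12.
546 hashes to 7; slot 7 is free -> place at 7.
34 hashes to 4, h2=3; 4,7 taken -> place at 10.
510 hashes to 4, h2=15; 4,2 taken -> place at 0.
419 hashes to 12, h2=4; 12 taken -> place at 16.
938 hashes to 0, h2=11; 0 taken -> place at 11.
Table: [510, ∅, 792, 685, 595, 544, ∅, 546, ∅, ∅, 34, 938, 663, ∅, ∅, 285, 419]

8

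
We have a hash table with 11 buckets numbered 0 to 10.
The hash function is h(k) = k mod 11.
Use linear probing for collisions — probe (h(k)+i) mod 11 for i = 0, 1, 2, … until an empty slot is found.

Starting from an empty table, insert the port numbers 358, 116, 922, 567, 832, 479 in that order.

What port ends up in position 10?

358: h=6 -> slot 6
116: h=6, probe 6,7 -> slot 7
922: h=9 -> slot 9
567: h=6, probe 6,7,8 -> slot 8
832: h=7, probe 7,8,9,10 -> slot 10
479: h=6, probe 6,7,8,9,10,0 -> slot 0
Table: [479, ., ., ., ., ., 358, 116, 567, 922, 832]

832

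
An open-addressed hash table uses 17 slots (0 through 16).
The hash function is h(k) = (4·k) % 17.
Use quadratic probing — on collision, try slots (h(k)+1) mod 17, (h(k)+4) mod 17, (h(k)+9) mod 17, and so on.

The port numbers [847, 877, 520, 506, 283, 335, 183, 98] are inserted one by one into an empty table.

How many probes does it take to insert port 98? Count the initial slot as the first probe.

5

Insert 847: h=5, slot 5 empty => index 5.
Insert 877: h=6, slot 6 empty => index 6.
Insert 520: h=6, slot 6 occupied => index 7.
Insert 506: h=1, slot 1 empty => index 1.
Insert 283: h=10, slot 10 empty => index 10.
Insert 335: h=14, slot 14 empty => index 14.
Insert 183: h=1, slot 1 occupied => index 2.
Insert 98: h=1, slots 1,2,5,10 occupied => index 0.
Table: [98, 506, 183, _, _, 847, 877, 520, _, _, 283, _, _, _, 335, _, _]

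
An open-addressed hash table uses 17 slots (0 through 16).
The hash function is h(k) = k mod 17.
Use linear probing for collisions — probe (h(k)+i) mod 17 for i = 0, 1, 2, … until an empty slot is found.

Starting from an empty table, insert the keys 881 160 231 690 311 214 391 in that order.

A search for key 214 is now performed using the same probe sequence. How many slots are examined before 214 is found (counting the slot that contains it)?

3

Insert 881: h=14, slot 14 empty -> index 14.
Insert 160: h=7, slot 7 empty -> index 7.
Insert 231: h=10, slot 10 empty -> index 10.
Insert 690: h=10, slot 10 occupied -> index 11.
Insert 311: h=5, slot 5 empty -> index 5.
Insert 214: h=10, slots 10,11 occupied -> index 12.
Insert 391: h=0, slot 0 empty -> index 0.
Table: [391, -, -, -, -, 311, -, 160, -, -, 231, 690, 214, -, 881, -, -]
Lookup 214: h=10, probe 10,11,12 → found at 12.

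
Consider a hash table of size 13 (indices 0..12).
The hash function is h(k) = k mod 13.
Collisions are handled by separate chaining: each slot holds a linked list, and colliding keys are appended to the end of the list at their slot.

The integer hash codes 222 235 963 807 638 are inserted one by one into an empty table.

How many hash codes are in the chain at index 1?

222 → bucket 1
235 → bucket 1 (collision)
963 → bucket 1 (collision)
807 → bucket 1 (collision)
638 → bucket 1 (collision)
Final buckets:
0: ∅
1: 222 -> 235 -> 963 -> 807 -> 638
2: ∅
3: ∅
4: ∅
5: ∅
6: ∅
7: ∅
8: ∅
9: ∅
10: ∅
11: ∅
12: ∅

5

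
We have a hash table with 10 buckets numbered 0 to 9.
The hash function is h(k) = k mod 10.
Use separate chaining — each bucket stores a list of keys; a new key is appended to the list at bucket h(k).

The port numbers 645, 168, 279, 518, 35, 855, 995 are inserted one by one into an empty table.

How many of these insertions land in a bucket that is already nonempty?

4

Insert 645: h=5, bucket 5 empty -> new chain.
Insert 168: h=8, bucket 8 empty -> new chain.
Insert 279: h=9, bucket 9 empty -> new chain.
Insert 518: h=8, bucket 8 nonempty -> append to chain.
Insert 35: h=5, bucket 5 nonempty -> append to chain.
Insert 855: h=5, bucket 5 nonempty -> append to chain.
Insert 995: h=5, bucket 5 nonempty -> append to chain.
Final buckets:
0: .
1: .
2: .
3: .
4: .
5: 645 -> 35 -> 855 -> 995
6: .
7: .
8: 168 -> 518
9: 279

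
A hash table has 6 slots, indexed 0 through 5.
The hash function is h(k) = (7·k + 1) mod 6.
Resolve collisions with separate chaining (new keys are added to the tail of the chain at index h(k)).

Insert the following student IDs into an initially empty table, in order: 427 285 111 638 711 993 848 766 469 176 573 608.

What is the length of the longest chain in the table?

427 -> bucket 2
285 -> bucket 4
111 -> bucket 4 (collision)
638 -> bucket 3
711 -> bucket 4 (collision)
993 -> bucket 4 (collision)
848 -> bucket 3 (collision)
766 -> bucket 5
469 -> bucket 2 (collision)
176 -> bucket 3 (collision)
573 -> bucket 4 (collision)
608 -> bucket 3 (collision)
Final buckets:
0: .
1: .
2: 427 -> 469
3: 638 -> 848 -> 176 -> 608
4: 285 -> 111 -> 711 -> 993 -> 573
5: 766

5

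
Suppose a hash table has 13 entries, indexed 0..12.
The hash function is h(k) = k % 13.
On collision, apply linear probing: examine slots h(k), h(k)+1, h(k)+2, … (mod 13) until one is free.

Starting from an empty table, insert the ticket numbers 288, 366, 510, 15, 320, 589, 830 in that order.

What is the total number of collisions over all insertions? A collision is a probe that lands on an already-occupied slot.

288: h=2 -> slot 2
366: h=2, probe 2,3 -> slot 3
510: h=3, probe 3,4 -> slot 4
15: h=2, probe 2,3,4,5 -> slot 5
320: h=8 -> slot 8
589: h=4, probe 4,5,6 -> slot 6
830: h=11 -> slot 11
Table: [_, _, 288, 366, 510, 15, 589, _, 320, _, _, 830, _]

7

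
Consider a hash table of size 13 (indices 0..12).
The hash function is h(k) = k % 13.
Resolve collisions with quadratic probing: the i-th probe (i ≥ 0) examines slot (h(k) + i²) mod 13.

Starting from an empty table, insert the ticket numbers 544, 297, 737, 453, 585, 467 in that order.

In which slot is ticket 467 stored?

3

544: h=11 → slot 11
297: h=11, probe 11,12 → slot 12
737: h=9 → slot 9
453: h=11, probe 11,12,2 → slot 2
585: h=0 → slot 0
467: h=12, probe 12,0,3 → slot 3
Table: [585, _, 453, 467, _, _, _, _, _, 737, _, 544, 297]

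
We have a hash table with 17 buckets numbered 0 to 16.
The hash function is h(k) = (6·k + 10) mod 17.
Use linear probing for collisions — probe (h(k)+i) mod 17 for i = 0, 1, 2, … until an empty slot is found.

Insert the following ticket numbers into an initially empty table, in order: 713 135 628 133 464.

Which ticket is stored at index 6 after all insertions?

628

Insert 713: h=4, slot 4 empty => index 4.
Insert 135: h=4, slot 4 occupied => index 5.
Insert 628: h=4, slots 4,5 occupied => index 6.
Insert 133: h=9, slot 9 empty => index 9.
Insert 464: h=6, slot 6 occupied => index 7.
Table: [—, —, —, —, 713, 135, 628, 464, —, 133, —, —, —, —, —, —, —]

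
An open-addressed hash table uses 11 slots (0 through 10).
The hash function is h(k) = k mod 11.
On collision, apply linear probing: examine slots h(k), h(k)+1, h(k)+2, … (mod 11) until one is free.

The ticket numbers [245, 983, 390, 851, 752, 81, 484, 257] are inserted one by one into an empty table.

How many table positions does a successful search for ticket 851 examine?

245 hashes to 3; slot 3 is free => place at 3.
983 hashes to 4; slot 4 is free => place at 4.
390 hashes to 5; slot 5 is free => place at 5.
851 hashes to 4; 4,5 taken => place at 6.
752 hashes to 4; 4,5,6 taken => place at 7.
81 hashes to 4; 4,5,6,7 taken => place at 8.
484 hashes to 0; slot 0 is free => place at 0.
257 hashes to 4; 4,5,6,7,8 taken => place at 9.
Table: [484, _, _, 245, 983, 390, 851, 752, 81, 257, _]
Lookup 851: h=4, probe 4,5,6 → found at 6.

3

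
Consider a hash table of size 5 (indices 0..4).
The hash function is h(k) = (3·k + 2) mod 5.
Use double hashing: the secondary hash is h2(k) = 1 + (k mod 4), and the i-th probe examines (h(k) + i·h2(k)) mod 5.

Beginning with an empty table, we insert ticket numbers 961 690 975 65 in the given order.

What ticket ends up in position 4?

65

961 hashes to 0; slot 0 is free → place at 0.
690 hashes to 2; slot 2 is free → place at 2.
975 hashes to 2, h2=4; 2 taken → place at 1.
65 hashes to 2, h2=2; 2 taken → place at 4.
Table: [961, 975, 690, ∅, 65]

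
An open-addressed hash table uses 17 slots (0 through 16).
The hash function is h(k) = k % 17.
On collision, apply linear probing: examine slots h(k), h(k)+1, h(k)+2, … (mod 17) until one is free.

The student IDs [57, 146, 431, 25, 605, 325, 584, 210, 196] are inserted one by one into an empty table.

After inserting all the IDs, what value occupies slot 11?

57: h=6 -> slot 6
146: h=10 -> slot 10
431: h=6, probe 6,7 -> slot 7
25: h=8 -> slot 8
605: h=10, probe 10,11 -> slot 11
325: h=2 -> slot 2
584: h=6, probe 6,7,8,9 -> slot 9
210: h=6, probe 6,7,8,9,10,11,12 -> slot 12
196: h=9, probe 9,10,11,12,13 -> slot 13
Table: [—, —, 325, —, —, —, 57, 431, 25, 584, 146, 605, 210, 196, —, —, —]

605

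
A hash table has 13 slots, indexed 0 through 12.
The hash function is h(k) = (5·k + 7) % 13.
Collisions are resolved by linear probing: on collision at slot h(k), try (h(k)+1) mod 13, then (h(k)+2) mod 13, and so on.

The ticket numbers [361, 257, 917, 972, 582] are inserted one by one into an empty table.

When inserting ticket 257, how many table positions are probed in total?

2

Insert 361: h=5, slot 5 empty -> index 5.
Insert 257: h=5, slot 5 occupied -> index 6.
Insert 917: h=3, slot 3 empty -> index 3.
Insert 972: h=5, slots 5,6 occupied -> index 7.
Insert 582: h=5, slots 5,6,7 occupied -> index 8.
Table: [∅, ∅, ∅, 917, ∅, 361, 257, 972, 582, ∅, ∅, ∅, ∅]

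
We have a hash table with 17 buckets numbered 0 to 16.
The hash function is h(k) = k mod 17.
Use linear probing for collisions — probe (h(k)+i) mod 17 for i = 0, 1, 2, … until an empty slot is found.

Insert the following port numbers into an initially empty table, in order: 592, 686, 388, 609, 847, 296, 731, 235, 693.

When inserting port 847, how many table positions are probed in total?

4

Insert 592: h=14, slot 14 empty → index 14.
Insert 686: h=6, slot 6 empty → index 6.
Insert 388: h=14, slot 14 occupied → index 15.
Insert 609: h=14, slots 14,15 occupied → index 16.
Insert 847: h=14, slots 14,15,16 occupied → index 0.
Insert 296: h=7, slot 7 empty → index 7.
Insert 731: h=0, slot 0 occupied → index 1.
Insert 235: h=14, slots 14,15,16,0,1 occupied → index 2.
Insert 693: h=13, slot 13 empty → index 13.
Table: [847, 731, 235, —, —, —, 686, 296, —, —, —, —, —, 693, 592, 388, 609]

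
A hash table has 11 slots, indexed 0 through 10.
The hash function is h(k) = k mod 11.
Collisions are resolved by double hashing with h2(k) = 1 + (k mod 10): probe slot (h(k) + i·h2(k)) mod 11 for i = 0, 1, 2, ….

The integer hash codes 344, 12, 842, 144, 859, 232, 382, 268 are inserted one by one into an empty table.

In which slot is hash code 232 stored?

4

344 hashes to 3; slot 3 is free => place at 3.
12 hashes to 1; slot 1 is free => place at 1.
842 hashes to 6; slot 6 is free => place at 6.
144 hashes to 1, h2=5; 1,6 taken => place at 0.
859 hashes to 1, h2=10; 1,0 taken => place at 10.
232 hashes to 1, h2=3; 1 taken => place at 4.
382 hashes to 8; slot 8 is free => place at 8.
268 hashes to 4, h2=9; 4 taken => place at 2.
Table: [144, 12, 268, 344, 232, ., 842, ., 382, ., 859]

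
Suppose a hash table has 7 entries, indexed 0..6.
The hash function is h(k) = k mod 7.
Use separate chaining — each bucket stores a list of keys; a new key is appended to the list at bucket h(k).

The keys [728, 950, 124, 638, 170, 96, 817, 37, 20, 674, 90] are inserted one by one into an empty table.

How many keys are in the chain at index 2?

3

Insert 728: h=0, bucket 0 empty -> new chain.
Insert 950: h=5, bucket 5 empty -> new chain.
Insert 124: h=5, bucket 5 nonempty -> append to chain.
Insert 638: h=1, bucket 1 empty -> new chain.
Insert 170: h=2, bucket 2 empty -> new chain.
Insert 96: h=5, bucket 5 nonempty -> append to chain.
Insert 817: h=5, bucket 5 nonempty -> append to chain.
Insert 37: h=2, bucket 2 nonempty -> append to chain.
Insert 20: h=6, bucket 6 empty -> new chain.
Insert 674: h=2, bucket 2 nonempty -> append to chain.
Insert 90: h=6, bucket 6 nonempty -> append to chain.
Final buckets:
0: 728
1: 638
2: 170 -> 37 -> 674
3: .
4: .
5: 950 -> 124 -> 96 -> 817
6: 20 -> 90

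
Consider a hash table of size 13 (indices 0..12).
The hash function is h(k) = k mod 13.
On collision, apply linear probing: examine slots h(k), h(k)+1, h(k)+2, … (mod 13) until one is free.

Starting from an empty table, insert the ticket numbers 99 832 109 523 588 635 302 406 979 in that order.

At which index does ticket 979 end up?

Insert 99: h=8, slot 8 empty -> index 8.
Insert 832: h=0, slot 0 empty -> index 0.
Insert 109: h=5, slot 5 empty -> index 5.
Insert 523: h=3, slot 3 empty -> index 3.
Insert 588: h=3, slot 3 occupied -> index 4.
Insert 635: h=11, slot 11 empty -> index 11.
Insert 302: h=3, slots 3,4,5 occupied -> index 6.
Insert 406: h=3, slots 3,4,5,6 occupied -> index 7.
Insert 979: h=4, slots 4,5,6,7,8 occupied -> index 9.
Table: [832, ., ., 523, 588, 109, 302, 406, 99, 979, ., 635, .]

9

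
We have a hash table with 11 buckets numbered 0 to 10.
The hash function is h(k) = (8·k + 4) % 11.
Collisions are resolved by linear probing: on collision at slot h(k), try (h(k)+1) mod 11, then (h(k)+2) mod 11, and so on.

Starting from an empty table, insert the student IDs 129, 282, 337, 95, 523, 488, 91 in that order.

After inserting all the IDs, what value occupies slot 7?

95

129: h=2 -> slot 2
282: h=5 -> slot 5
337: h=5, probe 5,6 -> slot 6
95: h=5, probe 5,6,7 -> slot 7
523: h=8 -> slot 8
488: h=3 -> slot 3
91: h=6, probe 6,7,8,9 -> slot 9
Table: [—, —, 129, 488, —, 282, 337, 95, 523, 91, —]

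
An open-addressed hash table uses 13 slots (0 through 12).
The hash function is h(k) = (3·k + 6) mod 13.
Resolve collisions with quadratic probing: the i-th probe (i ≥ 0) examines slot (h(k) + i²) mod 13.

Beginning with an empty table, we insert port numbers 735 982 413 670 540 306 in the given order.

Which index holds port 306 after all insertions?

735: h=1 -> slot 1
982: h=1, probe 1,2 -> slot 2
413: h=10 -> slot 10
670: h=1, probe 1,2,5 -> slot 5
540: h=1, probe 1,2,5,10,4 -> slot 4
306: h=1, probe 1,2,5,10,4,0 -> slot 0
Table: [306, 735, 982, ., 540, 670, ., ., ., ., 413, ., .]

0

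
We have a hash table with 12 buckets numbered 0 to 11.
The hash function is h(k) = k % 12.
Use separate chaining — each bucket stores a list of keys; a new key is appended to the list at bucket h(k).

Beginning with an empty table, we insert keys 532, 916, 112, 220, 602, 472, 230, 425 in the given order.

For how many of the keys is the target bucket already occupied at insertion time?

532 → bucket 4
916 → bucket 4 (collision)
112 → bucket 4 (collision)
220 → bucket 4 (collision)
602 → bucket 2
472 → bucket 4 (collision)
230 → bucket 2 (collision)
425 → bucket 5
Final buckets:
0: ∅
1: ∅
2: 602 -> 230
3: ∅
4: 532 -> 916 -> 112 -> 220 -> 472
5: 425
6: ∅
7: ∅
8: ∅
9: ∅
10: ∅
11: ∅

5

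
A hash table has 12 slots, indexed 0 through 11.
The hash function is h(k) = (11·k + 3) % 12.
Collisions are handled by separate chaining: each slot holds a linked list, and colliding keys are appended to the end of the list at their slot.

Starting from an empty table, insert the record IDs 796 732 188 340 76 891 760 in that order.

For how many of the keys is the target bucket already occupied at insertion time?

Insert 796: h=11, bucket 11 empty -> new chain.
Insert 732: h=3, bucket 3 empty -> new chain.
Insert 188: h=7, bucket 7 empty -> new chain.
Insert 340: h=11, bucket 11 nonempty -> append to chain.
Insert 76: h=11, bucket 11 nonempty -> append to chain.
Insert 891: h=0, bucket 0 empty -> new chain.
Insert 760: h=11, bucket 11 nonempty -> append to chain.
Final buckets:
0: 891
1: _
2: _
3: 732
4: _
5: _
6: _
7: 188
8: _
9: _
10: _
11: 796 -> 340 -> 76 -> 760

3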